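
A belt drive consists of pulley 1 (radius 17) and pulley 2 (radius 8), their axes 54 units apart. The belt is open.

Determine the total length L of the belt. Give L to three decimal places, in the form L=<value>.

open belt: β = asin((r2−r1)/C) = asin(-9/54) = -9.5941°
wrap1 = π − 2β = 199.1881°
wrap2 = π + 2β = 160.8119°
tangent length = C·cosβ = 53.2447
L = r1·wrap1 + r2·wrap2 + 2·C·cosβ = 17·3.4765 + 8·2.8067 + 2·53.2447 = 188.0433

L=188.043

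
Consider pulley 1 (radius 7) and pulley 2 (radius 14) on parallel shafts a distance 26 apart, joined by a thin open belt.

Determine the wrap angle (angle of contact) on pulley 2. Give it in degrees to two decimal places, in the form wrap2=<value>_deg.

open belt: β = asin((r2−r1)/C) = asin(7/26) = 15.6185°
wrap1 = π − 2β = 148.7630°
wrap2 = π + 2β = 211.2370°

wrap2=211.24_deg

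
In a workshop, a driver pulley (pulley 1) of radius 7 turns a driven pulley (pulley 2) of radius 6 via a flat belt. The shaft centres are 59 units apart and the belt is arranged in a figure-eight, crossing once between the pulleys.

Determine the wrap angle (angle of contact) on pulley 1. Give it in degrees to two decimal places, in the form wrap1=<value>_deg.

wrap1=205.46_deg

crossed belt: β = asin((r1+r2)/C) = asin(13/59) = 12.7289°
wrap1 = wrap2 = π + 2β = 205.4579°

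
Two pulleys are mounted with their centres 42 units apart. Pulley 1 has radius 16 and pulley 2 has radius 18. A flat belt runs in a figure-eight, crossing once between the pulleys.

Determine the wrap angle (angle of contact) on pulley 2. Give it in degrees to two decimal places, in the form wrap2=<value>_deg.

wrap2=288.10_deg

crossed belt: β = asin((r1+r2)/C) = asin(34/42) = 54.0494°
wrap1 = wrap2 = π + 2β = 288.0989°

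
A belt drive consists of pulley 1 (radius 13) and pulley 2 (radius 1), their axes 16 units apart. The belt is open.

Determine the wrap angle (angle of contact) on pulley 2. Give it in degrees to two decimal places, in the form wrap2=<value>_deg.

open belt: β = asin((r2−r1)/C) = asin(-12/16) = -48.5904°
wrap1 = π − 2β = 277.1808°
wrap2 = π + 2β = 82.8192°

wrap2=82.82_deg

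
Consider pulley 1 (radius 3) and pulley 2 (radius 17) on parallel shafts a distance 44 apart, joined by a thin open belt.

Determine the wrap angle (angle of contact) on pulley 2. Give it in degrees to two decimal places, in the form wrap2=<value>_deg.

open belt: β = asin((r2−r1)/C) = asin(14/44) = 18.5530°
wrap1 = π − 2β = 142.8940°
wrap2 = π + 2β = 217.1060°

wrap2=217.11_deg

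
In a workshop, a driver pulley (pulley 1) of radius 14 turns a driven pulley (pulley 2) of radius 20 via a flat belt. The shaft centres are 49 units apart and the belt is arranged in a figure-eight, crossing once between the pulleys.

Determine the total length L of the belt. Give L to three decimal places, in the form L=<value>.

L=229.530

crossed belt: β = asin((r1+r2)/C) = asin(34/49) = 43.9378°
wrap1 = wrap2 = π + 2β = 267.8757°
tangent length = C·cosβ = 35.2846
L = (r1+r2)·wrap + 2·C·cosβ = 34·4.6753 + 2·35.2846 = 229.5297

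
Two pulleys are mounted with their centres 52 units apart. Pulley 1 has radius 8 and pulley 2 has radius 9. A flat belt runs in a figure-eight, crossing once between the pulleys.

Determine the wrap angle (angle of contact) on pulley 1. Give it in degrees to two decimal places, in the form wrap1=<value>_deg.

wrap1=218.16_deg

crossed belt: β = asin((r1+r2)/C) = asin(17/52) = 19.0821°
wrap1 = wrap2 = π + 2β = 218.1642°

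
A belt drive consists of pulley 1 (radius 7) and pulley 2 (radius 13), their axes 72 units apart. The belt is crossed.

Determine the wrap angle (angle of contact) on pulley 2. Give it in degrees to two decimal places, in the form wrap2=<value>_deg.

crossed belt: β = asin((r1+r2)/C) = asin(20/72) = 16.1276°
wrap1 = wrap2 = π + 2β = 212.2552°

wrap2=212.26_deg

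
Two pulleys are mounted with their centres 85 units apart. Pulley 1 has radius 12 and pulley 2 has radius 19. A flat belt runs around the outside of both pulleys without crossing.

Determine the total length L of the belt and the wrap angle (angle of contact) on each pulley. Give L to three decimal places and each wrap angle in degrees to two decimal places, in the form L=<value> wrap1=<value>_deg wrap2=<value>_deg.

L=267.966 wrap1=170.55_deg wrap2=189.45_deg

open belt: β = asin((r2−r1)/C) = asin(7/85) = 4.7238°
wrap1 = π − 2β = 170.5523°
wrap2 = π + 2β = 189.4477°
tangent length = C·cosβ = 84.7113
L = r1·wrap1 + r2·wrap2 + 2·C·cosβ = 12·2.9767 + 19·3.3065 + 2·84.7113 = 267.9662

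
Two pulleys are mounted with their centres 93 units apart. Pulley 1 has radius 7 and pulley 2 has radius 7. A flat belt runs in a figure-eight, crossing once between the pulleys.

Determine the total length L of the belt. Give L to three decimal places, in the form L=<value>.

crossed belt: β = asin((r1+r2)/C) = asin(14/93) = 8.6581°
wrap1 = wrap2 = π + 2β = 197.3162°
tangent length = C·cosβ = 91.9402
L = (r1+r2)·wrap + 2·C·cosβ = 14·3.4438 + 2·91.9402 = 232.0938

L=232.094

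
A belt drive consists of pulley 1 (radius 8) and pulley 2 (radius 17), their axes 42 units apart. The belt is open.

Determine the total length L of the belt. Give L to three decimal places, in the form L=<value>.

open belt: β = asin((r2−r1)/C) = asin(9/42) = 12.3736°
wrap1 = π − 2β = 155.2527°
wrap2 = π + 2β = 204.7473°
tangent length = C·cosβ = 41.0244
L = r1·wrap1 + r2·wrap2 + 2·C·cosβ = 8·2.7097 + 17·3.5735 + 2·41.0244 = 164.4759

L=164.476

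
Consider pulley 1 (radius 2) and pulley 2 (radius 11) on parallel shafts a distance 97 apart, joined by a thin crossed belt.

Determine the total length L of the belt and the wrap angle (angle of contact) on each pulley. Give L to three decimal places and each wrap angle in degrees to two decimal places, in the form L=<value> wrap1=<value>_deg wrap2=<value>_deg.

crossed belt: β = asin((r1+r2)/C) = asin(13/97) = 7.7020°
wrap1 = wrap2 = π + 2β = 195.4040°
tangent length = C·cosβ = 96.1249
L = (r1+r2)·wrap + 2·C·cosβ = 13·3.4104 + 2·96.1249 = 236.5856

L=236.586 wrap1=195.40_deg wrap2=195.40_deg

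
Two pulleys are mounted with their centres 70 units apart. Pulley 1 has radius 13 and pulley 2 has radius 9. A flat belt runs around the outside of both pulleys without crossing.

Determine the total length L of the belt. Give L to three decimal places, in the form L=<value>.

L=209.344

open belt: β = asin((r2−r1)/C) = asin(-4/70) = -3.2758°
wrap1 = π − 2β = 186.5517°
wrap2 = π + 2β = 173.4483°
tangent length = C·cosβ = 69.8856
L = r1·wrap1 + r2·wrap2 + 2·C·cosβ = 13·3.2559 + 9·3.0272 + 2·69.8856 = 209.3437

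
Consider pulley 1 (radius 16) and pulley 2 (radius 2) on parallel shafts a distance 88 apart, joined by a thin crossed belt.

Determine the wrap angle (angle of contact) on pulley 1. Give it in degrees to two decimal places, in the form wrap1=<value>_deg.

crossed belt: β = asin((r1+r2)/C) = asin(18/88) = 11.8029°
wrap1 = wrap2 = π + 2β = 203.6058°

wrap1=203.61_deg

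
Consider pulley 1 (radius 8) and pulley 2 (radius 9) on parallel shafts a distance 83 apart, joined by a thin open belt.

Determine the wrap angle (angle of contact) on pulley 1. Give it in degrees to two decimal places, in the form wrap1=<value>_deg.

open belt: β = asin((r2−r1)/C) = asin(1/83) = 0.6903°
wrap1 = π − 2β = 178.6193°
wrap2 = π + 2β = 181.3807°

wrap1=178.62_deg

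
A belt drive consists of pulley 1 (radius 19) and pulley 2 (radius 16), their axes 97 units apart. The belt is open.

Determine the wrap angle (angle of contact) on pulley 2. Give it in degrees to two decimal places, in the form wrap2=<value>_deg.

open belt: β = asin((r2−r1)/C) = asin(-3/97) = -1.7723°
wrap1 = π − 2β = 183.5446°
wrap2 = π + 2β = 176.4554°

wrap2=176.46_deg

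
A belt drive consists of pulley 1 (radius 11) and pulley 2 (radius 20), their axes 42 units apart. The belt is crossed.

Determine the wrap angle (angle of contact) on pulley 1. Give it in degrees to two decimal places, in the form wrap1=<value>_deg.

wrap1=275.14_deg

crossed belt: β = asin((r1+r2)/C) = asin(31/42) = 47.5694°
wrap1 = wrap2 = π + 2β = 275.1388°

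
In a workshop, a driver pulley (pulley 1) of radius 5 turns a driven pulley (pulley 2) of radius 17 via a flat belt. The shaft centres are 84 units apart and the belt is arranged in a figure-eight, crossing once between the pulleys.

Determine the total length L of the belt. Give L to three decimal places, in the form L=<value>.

L=242.911

crossed belt: β = asin((r1+r2)/C) = asin(22/84) = 15.1831°
wrap1 = wrap2 = π + 2β = 210.3662°
tangent length = C·cosβ = 81.0679
L = (r1+r2)·wrap + 2·C·cosβ = 22·3.6716 + 2·81.0679 = 242.9106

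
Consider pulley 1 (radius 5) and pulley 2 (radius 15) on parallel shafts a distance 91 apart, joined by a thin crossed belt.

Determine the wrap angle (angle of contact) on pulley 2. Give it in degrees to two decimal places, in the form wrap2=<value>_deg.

wrap2=205.39_deg

crossed belt: β = asin((r1+r2)/C) = asin(20/91) = 12.6961°
wrap1 = wrap2 = π + 2β = 205.3922°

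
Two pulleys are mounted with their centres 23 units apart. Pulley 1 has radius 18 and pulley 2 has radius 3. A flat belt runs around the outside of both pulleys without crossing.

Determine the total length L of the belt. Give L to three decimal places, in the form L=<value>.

open belt: β = asin((r2−r1)/C) = asin(-15/23) = -40.7057°
wrap1 = π − 2β = 261.4114°
wrap2 = π + 2β = 98.5886°
tangent length = C·cosβ = 17.4356
L = r1·wrap1 + r2·wrap2 + 2·C·cosβ = 18·4.5625 + 3·1.7207 + 2·17.4356 = 122.1581

L=122.158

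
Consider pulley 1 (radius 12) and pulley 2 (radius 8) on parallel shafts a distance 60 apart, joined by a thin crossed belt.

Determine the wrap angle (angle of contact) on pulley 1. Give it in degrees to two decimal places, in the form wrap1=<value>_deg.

crossed belt: β = asin((r1+r2)/C) = asin(20/60) = 19.4712°
wrap1 = wrap2 = π + 2β = 218.9424°

wrap1=218.94_deg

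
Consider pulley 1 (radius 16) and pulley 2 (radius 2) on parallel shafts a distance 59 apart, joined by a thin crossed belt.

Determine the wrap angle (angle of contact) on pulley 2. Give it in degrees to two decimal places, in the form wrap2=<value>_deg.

wrap2=215.53_deg

crossed belt: β = asin((r1+r2)/C) = asin(18/59) = 17.7633°
wrap1 = wrap2 = π + 2β = 215.5265°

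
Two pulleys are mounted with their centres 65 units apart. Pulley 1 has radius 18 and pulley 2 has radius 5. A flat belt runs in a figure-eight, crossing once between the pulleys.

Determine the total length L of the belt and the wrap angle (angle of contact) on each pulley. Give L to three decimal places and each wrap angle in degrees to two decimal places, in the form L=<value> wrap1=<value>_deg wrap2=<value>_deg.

L=210.483 wrap1=221.45_deg wrap2=221.45_deg

crossed belt: β = asin((r1+r2)/C) = asin(23/65) = 20.7227°
wrap1 = wrap2 = π + 2β = 221.4455°
tangent length = C·cosβ = 60.7947
L = (r1+r2)·wrap + 2·C·cosβ = 23·3.8650 + 2·60.7947 = 210.4834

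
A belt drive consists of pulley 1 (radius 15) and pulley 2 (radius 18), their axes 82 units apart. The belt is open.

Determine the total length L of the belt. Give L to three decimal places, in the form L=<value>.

open belt: β = asin((r2−r1)/C) = asin(3/82) = 2.0967°
wrap1 = π − 2β = 175.8067°
wrap2 = π + 2β = 184.1933°
tangent length = C·cosβ = 81.9451
L = r1·wrap1 + r2·wrap2 + 2·C·cosβ = 15·3.0684 + 18·3.2148 + 2·81.9451 = 267.7823

L=267.782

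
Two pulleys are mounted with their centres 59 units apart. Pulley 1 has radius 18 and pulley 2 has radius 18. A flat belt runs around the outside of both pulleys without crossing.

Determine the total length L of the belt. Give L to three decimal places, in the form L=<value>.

L=231.097

open belt: β = asin((r2−r1)/C) = asin(0/59) = 0.0000°
wrap1 = π − 2β = 180.0000°
wrap2 = π + 2β = 180.0000°
tangent length = C·cosβ = 59.0000
L = r1·wrap1 + r2·wrap2 + 2·C·cosβ = 18·3.1416 + 18·3.1416 + 2·59.0000 = 231.0973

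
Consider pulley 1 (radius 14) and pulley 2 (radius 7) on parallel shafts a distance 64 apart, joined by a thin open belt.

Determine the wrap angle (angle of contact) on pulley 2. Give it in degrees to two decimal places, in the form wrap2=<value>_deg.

wrap2=167.44_deg

open belt: β = asin((r2−r1)/C) = asin(-7/64) = -6.2793°
wrap1 = π − 2β = 192.5586°
wrap2 = π + 2β = 167.4414°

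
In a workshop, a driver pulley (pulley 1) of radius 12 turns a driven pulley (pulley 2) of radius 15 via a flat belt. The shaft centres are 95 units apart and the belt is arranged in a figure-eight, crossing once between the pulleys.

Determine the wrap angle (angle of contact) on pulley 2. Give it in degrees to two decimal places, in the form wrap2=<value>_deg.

crossed belt: β = asin((r1+r2)/C) = asin(27/95) = 16.5117°
wrap1 = wrap2 = π + 2β = 213.0233°

wrap2=213.02_deg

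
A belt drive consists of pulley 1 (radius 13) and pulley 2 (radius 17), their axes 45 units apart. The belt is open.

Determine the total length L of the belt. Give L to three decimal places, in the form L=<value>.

L=184.604

open belt: β = asin((r2−r1)/C) = asin(4/45) = 5.0997°
wrap1 = π − 2β = 169.8006°
wrap2 = π + 2β = 190.1994°
tangent length = C·cosβ = 44.8219
L = r1·wrap1 + r2·wrap2 + 2·C·cosβ = 13·2.9636 + 17·3.3196 + 2·44.8219 = 184.6036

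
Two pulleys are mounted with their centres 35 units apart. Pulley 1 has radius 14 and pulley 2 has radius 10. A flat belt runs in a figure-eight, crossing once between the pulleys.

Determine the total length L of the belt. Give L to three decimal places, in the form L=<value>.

L=162.617

crossed belt: β = asin((r1+r2)/C) = asin(24/35) = 43.2918°
wrap1 = wrap2 = π + 2β = 266.5836°
tangent length = C·cosβ = 25.4755
L = (r1+r2)·wrap + 2·C·cosβ = 24·4.6528 + 2·25.4755 = 162.6172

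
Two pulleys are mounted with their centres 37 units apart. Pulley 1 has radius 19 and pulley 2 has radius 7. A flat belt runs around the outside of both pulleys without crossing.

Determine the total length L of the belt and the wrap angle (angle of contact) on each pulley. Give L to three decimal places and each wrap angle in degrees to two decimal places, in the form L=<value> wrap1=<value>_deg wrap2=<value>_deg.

open belt: β = asin((r2−r1)/C) = asin(-12/37) = -18.9246°
wrap1 = π − 2β = 217.8493°
wrap2 = π + 2β = 142.1507°
tangent length = C·cosβ = 35.0000
L = r1·wrap1 + r2·wrap2 + 2·C·cosβ = 19·3.8022 + 7·2.4810 + 2·35.0000 = 159.6085

L=159.609 wrap1=217.85_deg wrap2=142.15_deg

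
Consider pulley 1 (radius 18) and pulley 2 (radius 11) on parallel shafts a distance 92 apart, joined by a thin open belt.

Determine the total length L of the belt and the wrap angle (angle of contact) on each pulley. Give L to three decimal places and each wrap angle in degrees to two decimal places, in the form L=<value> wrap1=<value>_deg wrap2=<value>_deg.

open belt: β = asin((r2−r1)/C) = asin(-7/92) = -4.3637°
wrap1 = π − 2β = 188.7274°
wrap2 = π + 2β = 171.2726°
tangent length = C·cosβ = 91.7333
L = r1·wrap1 + r2·wrap2 + 2·C·cosβ = 18·3.2939 + 11·2.9893 + 2·91.7333 = 275.6391

L=275.639 wrap1=188.73_deg wrap2=171.27_deg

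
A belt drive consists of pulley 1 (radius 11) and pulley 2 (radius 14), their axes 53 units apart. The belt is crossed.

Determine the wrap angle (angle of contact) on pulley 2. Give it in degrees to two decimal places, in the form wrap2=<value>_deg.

wrap2=236.29_deg

crossed belt: β = asin((r1+r2)/C) = asin(25/53) = 28.1446°
wrap1 = wrap2 = π + 2β = 236.2892°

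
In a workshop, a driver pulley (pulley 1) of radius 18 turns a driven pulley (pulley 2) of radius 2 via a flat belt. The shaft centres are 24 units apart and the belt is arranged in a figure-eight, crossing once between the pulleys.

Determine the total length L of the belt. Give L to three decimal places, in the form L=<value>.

L=128.769

crossed belt: β = asin((r1+r2)/C) = asin(20/24) = 56.4427°
wrap1 = wrap2 = π + 2β = 292.8854°
tangent length = C·cosβ = 13.2665
L = (r1+r2)·wrap + 2·C·cosβ = 20·5.1118 + 2·13.2665 = 128.7693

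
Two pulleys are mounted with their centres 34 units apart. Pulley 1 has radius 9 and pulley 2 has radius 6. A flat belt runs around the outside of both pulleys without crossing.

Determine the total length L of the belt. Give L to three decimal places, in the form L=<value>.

L=115.389

open belt: β = asin((r2−r1)/C) = asin(-3/34) = -5.0621°
wrap1 = π − 2β = 190.1242°
wrap2 = π + 2β = 169.8758°
tangent length = C·cosβ = 33.8674
L = r1·wrap1 + r2·wrap2 + 2·C·cosβ = 9·3.3183 + 6·2.9649 + 2·33.8674 = 115.3888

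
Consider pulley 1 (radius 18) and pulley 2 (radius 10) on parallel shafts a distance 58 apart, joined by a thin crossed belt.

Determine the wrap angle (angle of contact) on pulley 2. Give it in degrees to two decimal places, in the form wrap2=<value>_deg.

crossed belt: β = asin((r1+r2)/C) = asin(28/58) = 28.8657°
wrap1 = wrap2 = π + 2β = 237.7315°

wrap2=237.73_deg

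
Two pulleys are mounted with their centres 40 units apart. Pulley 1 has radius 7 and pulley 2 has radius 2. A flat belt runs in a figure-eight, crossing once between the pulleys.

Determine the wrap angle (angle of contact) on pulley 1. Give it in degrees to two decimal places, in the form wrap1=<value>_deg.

wrap1=206.01_deg

crossed belt: β = asin((r1+r2)/C) = asin(9/40) = 13.0029°
wrap1 = wrap2 = π + 2β = 206.0058°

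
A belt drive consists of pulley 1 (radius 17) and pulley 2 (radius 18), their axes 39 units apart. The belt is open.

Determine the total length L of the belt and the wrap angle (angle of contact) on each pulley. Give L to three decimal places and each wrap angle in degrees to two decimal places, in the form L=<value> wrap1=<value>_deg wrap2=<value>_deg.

L=187.981 wrap1=177.06_deg wrap2=182.94_deg

open belt: β = asin((r2−r1)/C) = asin(1/39) = 1.4693°
wrap1 = π − 2β = 177.0614°
wrap2 = π + 2β = 182.9386°
tangent length = C·cosβ = 38.9872
L = r1·wrap1 + r2·wrap2 + 2·C·cosβ = 17·3.0903 + 18·3.1929 + 2·38.9872 = 187.9814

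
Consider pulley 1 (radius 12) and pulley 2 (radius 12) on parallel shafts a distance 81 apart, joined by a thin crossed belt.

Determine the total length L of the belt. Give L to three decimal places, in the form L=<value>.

crossed belt: β = asin((r1+r2)/C) = asin(24/81) = 17.2353°
wrap1 = wrap2 = π + 2β = 214.4706°
tangent length = C·cosβ = 77.3628
L = (r1+r2)·wrap + 2·C·cosβ = 24·3.7432 + 2·77.3628 = 244.5628

L=244.563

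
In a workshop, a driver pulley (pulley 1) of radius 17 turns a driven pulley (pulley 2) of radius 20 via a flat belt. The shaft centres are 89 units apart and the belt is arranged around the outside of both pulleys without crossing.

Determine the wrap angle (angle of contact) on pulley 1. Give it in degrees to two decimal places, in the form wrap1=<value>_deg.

open belt: β = asin((r2−r1)/C) = asin(3/89) = 1.9317°
wrap1 = π − 2β = 176.1366°
wrap2 = π + 2β = 183.8634°

wrap1=176.14_deg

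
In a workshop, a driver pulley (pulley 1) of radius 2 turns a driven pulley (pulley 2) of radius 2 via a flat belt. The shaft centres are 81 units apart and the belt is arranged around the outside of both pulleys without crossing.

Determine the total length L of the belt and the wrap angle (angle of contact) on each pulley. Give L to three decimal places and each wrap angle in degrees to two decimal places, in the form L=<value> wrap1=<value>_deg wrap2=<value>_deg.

L=174.566 wrap1=180.00_deg wrap2=180.00_deg

open belt: β = asin((r2−r1)/C) = asin(0/81) = 0.0000°
wrap1 = π − 2β = 180.0000°
wrap2 = π + 2β = 180.0000°
tangent length = C·cosβ = 81.0000
L = r1·wrap1 + r2·wrap2 + 2·C·cosβ = 2·3.1416 + 2·3.1416 + 2·81.0000 = 174.5664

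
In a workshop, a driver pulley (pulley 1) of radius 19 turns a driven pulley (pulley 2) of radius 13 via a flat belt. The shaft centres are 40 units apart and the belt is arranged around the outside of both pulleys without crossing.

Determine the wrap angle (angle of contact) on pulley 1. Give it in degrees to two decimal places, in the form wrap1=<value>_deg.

open belt: β = asin((r2−r1)/C) = asin(-6/40) = -8.6269°
wrap1 = π − 2β = 197.2539°
wrap2 = π + 2β = 162.7461°

wrap1=197.25_deg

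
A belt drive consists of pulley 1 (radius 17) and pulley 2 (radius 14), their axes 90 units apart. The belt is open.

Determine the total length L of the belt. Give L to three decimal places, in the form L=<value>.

L=277.489

open belt: β = asin((r2−r1)/C) = asin(-3/90) = -1.9102°
wrap1 = π − 2β = 183.8204°
wrap2 = π + 2β = 176.1796°
tangent length = C·cosβ = 89.9500
L = r1·wrap1 + r2·wrap2 + 2·C·cosβ = 17·3.2083 + 14·3.0749 + 2·89.9500 = 277.4894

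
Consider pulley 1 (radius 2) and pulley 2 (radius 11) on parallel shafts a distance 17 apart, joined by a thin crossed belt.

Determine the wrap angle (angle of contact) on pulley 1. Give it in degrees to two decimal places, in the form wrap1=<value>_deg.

crossed belt: β = asin((r1+r2)/C) = asin(13/17) = 49.8808°
wrap1 = wrap2 = π + 2β = 279.7617°

wrap1=279.76_deg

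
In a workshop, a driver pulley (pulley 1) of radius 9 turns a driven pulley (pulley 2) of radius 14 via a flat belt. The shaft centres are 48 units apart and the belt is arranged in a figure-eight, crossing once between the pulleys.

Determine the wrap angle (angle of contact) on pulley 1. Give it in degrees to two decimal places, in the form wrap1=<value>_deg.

crossed belt: β = asin((r1+r2)/C) = asin(23/48) = 28.6310°
wrap1 = wrap2 = π + 2β = 237.2620°

wrap1=237.26_deg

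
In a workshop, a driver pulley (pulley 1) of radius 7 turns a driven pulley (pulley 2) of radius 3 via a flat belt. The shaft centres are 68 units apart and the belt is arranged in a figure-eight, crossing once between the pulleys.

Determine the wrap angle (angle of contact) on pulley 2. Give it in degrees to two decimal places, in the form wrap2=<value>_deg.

crossed belt: β = asin((r1+r2)/C) = asin(10/68) = 8.4565°
wrap1 = wrap2 = π + 2β = 196.9130°

wrap2=196.91_deg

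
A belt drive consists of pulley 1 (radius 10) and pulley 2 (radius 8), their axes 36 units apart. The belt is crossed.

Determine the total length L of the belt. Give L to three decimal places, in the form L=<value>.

L=137.752

crossed belt: β = asin((r1+r2)/C) = asin(18/36) = 30.0000°
wrap1 = wrap2 = π + 2β = 240.0000°
tangent length = C·cosβ = 31.1769
L = (r1+r2)·wrap + 2·C·cosβ = 18·4.1888 + 2·31.1769 = 137.7521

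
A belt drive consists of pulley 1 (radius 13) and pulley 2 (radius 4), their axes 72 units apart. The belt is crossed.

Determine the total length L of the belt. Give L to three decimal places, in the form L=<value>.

crossed belt: β = asin((r1+r2)/C) = asin(17/72) = 13.6571°
wrap1 = wrap2 = π + 2β = 207.3143°
tangent length = C·cosβ = 69.9643
L = (r1+r2)·wrap + 2·C·cosβ = 17·3.6183 + 2·69.9643 = 201.4399

L=201.440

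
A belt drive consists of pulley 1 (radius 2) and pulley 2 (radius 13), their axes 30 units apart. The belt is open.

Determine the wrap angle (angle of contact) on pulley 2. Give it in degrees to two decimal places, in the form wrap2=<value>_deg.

wrap2=223.02_deg

open belt: β = asin((r2−r1)/C) = asin(11/30) = 21.5102°
wrap1 = π − 2β = 136.9796°
wrap2 = π + 2β = 223.0204°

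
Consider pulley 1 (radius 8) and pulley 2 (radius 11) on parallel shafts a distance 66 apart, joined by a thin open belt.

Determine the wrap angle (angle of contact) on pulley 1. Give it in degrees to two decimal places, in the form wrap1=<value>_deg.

open belt: β = asin((r2−r1)/C) = asin(3/66) = 2.6053°
wrap1 = π − 2β = 174.7895°
wrap2 = π + 2β = 185.2105°

wrap1=174.79_deg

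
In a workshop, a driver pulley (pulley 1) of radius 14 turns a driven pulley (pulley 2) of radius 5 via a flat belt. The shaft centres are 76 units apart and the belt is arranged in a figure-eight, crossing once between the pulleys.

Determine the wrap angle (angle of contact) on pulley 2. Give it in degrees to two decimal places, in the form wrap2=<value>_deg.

crossed belt: β = asin((r1+r2)/C) = asin(19/76) = 14.4775°
wrap1 = wrap2 = π + 2β = 208.9550°

wrap2=208.96_deg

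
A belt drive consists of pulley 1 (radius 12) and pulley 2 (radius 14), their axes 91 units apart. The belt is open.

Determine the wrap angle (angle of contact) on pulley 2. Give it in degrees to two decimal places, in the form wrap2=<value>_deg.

wrap2=182.52_deg

open belt: β = asin((r2−r1)/C) = asin(2/91) = 1.2593°
wrap1 = π − 2β = 177.4813°
wrap2 = π + 2β = 182.5187°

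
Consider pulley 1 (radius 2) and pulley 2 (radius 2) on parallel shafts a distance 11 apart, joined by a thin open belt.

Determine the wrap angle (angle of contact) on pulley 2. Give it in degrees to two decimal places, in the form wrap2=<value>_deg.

open belt: β = asin((r2−r1)/C) = asin(0/11) = 0.0000°
wrap1 = π − 2β = 180.0000°
wrap2 = π + 2β = 180.0000°

wrap2=180.00_deg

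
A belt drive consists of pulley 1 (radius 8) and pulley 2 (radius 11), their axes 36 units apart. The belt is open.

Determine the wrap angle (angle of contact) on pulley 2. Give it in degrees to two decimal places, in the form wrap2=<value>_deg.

open belt: β = asin((r2−r1)/C) = asin(3/36) = 4.7802°
wrap1 = π − 2β = 170.4396°
wrap2 = π + 2β = 189.5604°

wrap2=189.56_deg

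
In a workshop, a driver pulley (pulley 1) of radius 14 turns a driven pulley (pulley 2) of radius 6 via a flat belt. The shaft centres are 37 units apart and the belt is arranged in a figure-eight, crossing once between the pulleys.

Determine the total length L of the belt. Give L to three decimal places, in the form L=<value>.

crossed belt: β = asin((r1+r2)/C) = asin(20/37) = 32.7204°
wrap1 = wrap2 = π + 2β = 245.4409°
tangent length = C·cosβ = 31.1288
L = (r1+r2)·wrap + 2·C·cosβ = 20·4.2838 + 2·31.1288 = 147.9326

L=147.933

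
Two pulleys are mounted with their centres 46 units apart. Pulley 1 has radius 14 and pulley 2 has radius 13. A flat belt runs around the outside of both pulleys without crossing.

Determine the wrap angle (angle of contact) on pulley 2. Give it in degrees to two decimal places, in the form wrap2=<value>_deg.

wrap2=177.51_deg

open belt: β = asin((r2−r1)/C) = asin(-1/46) = -1.2457°
wrap1 = π − 2β = 182.4913°
wrap2 = π + 2β = 177.5087°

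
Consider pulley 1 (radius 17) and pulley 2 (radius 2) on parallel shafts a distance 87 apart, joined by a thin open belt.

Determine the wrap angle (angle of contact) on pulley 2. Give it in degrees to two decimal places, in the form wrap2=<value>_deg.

open belt: β = asin((r2−r1)/C) = asin(-15/87) = -9.9282°
wrap1 = π − 2β = 199.8564°
wrap2 = π + 2β = 160.1436°

wrap2=160.14_deg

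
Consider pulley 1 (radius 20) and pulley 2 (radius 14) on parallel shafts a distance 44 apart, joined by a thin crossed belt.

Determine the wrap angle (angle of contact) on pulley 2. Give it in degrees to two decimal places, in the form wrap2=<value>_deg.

wrap2=281.20_deg

crossed belt: β = asin((r1+r2)/C) = asin(34/44) = 50.5994°
wrap1 = wrap2 = π + 2β = 281.1989°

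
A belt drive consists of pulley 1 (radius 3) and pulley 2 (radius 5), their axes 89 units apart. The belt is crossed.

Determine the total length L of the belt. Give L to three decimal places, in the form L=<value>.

crossed belt: β = asin((r1+r2)/C) = asin(8/89) = 5.1571°
wrap1 = wrap2 = π + 2β = 190.3143°
tangent length = C·cosβ = 88.6397
L = (r1+r2)·wrap + 2·C·cosβ = 8·3.3216 + 2·88.6397 = 203.8523

L=203.852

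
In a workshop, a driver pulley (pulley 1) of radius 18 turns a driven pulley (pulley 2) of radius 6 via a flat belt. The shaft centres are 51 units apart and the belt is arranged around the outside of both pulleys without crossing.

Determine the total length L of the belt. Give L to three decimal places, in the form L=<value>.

L=180.235

open belt: β = asin((r2−r1)/C) = asin(-12/51) = -13.6090°
wrap1 = π − 2β = 207.2179°
wrap2 = π + 2β = 152.7821°
tangent length = C·cosβ = 49.5681
L = r1·wrap1 + r2·wrap2 + 2·C·cosβ = 18·3.6166 + 6·2.6666 + 2·49.5681 = 180.2350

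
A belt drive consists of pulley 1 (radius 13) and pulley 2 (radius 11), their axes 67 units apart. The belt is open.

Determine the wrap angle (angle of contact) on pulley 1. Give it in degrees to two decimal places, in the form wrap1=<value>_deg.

wrap1=183.42_deg

open belt: β = asin((r2−r1)/C) = asin(-2/67) = -1.7106°
wrap1 = π − 2β = 183.4212°
wrap2 = π + 2β = 176.5788°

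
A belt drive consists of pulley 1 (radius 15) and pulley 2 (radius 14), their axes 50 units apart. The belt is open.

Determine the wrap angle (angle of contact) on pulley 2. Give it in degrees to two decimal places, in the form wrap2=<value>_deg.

wrap2=177.71_deg

open belt: β = asin((r2−r1)/C) = asin(-1/50) = -1.1460°
wrap1 = π − 2β = 182.2920°
wrap2 = π + 2β = 177.7080°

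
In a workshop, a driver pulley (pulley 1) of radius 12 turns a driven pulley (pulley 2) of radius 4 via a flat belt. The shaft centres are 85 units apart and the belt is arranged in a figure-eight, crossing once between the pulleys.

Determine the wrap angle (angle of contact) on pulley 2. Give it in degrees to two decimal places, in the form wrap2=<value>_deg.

wrap2=201.70_deg

crossed belt: β = asin((r1+r2)/C) = asin(16/85) = 10.8498°
wrap1 = wrap2 = π + 2β = 201.6996°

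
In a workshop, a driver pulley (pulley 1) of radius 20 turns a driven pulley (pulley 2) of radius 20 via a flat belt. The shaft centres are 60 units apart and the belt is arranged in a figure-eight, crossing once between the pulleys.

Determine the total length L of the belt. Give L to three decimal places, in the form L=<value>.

L=273.485

crossed belt: β = asin((r1+r2)/C) = asin(40/60) = 41.8103°
wrap1 = wrap2 = π + 2β = 263.6206°
tangent length = C·cosβ = 44.7214
L = (r1+r2)·wrap + 2·C·cosβ = 40·4.6010 + 2·44.7214 = 273.4846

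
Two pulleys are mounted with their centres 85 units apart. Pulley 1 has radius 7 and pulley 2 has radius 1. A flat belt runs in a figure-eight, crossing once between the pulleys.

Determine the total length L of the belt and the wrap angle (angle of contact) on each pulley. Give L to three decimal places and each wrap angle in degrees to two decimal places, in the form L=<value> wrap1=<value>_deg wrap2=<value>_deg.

L=195.886 wrap1=190.80_deg wrap2=190.80_deg

crossed belt: β = asin((r1+r2)/C) = asin(8/85) = 5.4005°
wrap1 = wrap2 = π + 2β = 190.8011°
tangent length = C·cosβ = 84.6227
L = (r1+r2)·wrap + 2·C·cosβ = 8·3.3301 + 2·84.6227 = 195.8862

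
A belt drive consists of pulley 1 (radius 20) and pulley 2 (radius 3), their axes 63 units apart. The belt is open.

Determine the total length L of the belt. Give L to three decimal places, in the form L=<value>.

open belt: β = asin((r2−r1)/C) = asin(-17/63) = -15.6548°
wrap1 = π − 2β = 211.3096°
wrap2 = π + 2β = 148.6904°
tangent length = C·cosβ = 60.6630
L = r1·wrap1 + r2·wrap2 + 2·C·cosβ = 20·3.6880 + 3·2.5951 + 2·60.6630 = 202.8724

L=202.872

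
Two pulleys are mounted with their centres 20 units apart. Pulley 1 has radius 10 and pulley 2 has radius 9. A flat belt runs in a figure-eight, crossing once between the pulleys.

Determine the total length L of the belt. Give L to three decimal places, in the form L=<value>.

L=119.803

crossed belt: β = asin((r1+r2)/C) = asin(19/20) = 71.8051°
wrap1 = wrap2 = π + 2β = 323.6103°
tangent length = C·cosβ = 6.2450
L = (r1+r2)·wrap + 2·C·cosβ = 19·5.6481 + 2·6.2450 = 119.8032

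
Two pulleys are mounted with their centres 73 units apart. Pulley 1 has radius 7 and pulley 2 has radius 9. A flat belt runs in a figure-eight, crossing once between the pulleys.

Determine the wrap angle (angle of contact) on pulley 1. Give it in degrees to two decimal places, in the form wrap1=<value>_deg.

crossed belt: β = asin((r1+r2)/C) = asin(16/73) = 12.6608°
wrap1 = wrap2 = π + 2β = 205.3215°

wrap1=205.32_deg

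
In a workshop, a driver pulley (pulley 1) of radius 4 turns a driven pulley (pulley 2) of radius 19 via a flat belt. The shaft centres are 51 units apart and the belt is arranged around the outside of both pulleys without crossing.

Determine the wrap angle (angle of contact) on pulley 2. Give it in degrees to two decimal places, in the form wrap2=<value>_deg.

open belt: β = asin((r2−r1)/C) = asin(15/51) = 17.1046°
wrap1 = π − 2β = 145.7907°
wrap2 = π + 2β = 214.2093°

wrap2=214.21_deg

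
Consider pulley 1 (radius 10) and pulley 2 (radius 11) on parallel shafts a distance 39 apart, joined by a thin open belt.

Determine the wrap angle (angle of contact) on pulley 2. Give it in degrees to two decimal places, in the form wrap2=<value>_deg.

open belt: β = asin((r2−r1)/C) = asin(1/39) = 1.4693°
wrap1 = π − 2β = 177.0614°
wrap2 = π + 2β = 182.9386°

wrap2=182.94_deg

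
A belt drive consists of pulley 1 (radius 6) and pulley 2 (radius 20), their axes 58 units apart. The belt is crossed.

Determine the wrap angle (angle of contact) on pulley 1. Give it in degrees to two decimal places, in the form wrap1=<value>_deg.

wrap1=233.27_deg

crossed belt: β = asin((r1+r2)/C) = asin(26/58) = 26.6331°
wrap1 = wrap2 = π + 2β = 233.2662°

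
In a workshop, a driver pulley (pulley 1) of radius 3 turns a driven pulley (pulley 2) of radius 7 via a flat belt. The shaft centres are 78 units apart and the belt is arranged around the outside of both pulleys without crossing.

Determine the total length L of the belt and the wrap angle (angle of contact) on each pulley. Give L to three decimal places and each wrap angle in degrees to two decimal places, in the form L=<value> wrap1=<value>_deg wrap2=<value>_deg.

L=187.621 wrap1=174.12_deg wrap2=185.88_deg

open belt: β = asin((r2−r1)/C) = asin(4/78) = 2.9395°
wrap1 = π − 2β = 174.1209°
wrap2 = π + 2β = 185.8791°
tangent length = C·cosβ = 77.8974
L = r1·wrap1 + r2·wrap2 + 2·C·cosβ = 3·3.0390 + 7·3.2442 + 2·77.8974 = 187.6211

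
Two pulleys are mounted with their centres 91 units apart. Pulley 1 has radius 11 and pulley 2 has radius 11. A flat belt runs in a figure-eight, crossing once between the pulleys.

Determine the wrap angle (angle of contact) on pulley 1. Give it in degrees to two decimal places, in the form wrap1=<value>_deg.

wrap1=207.98_deg

crossed belt: β = asin((r1+r2)/C) = asin(22/91) = 13.9903°
wrap1 = wrap2 = π + 2β = 207.9807°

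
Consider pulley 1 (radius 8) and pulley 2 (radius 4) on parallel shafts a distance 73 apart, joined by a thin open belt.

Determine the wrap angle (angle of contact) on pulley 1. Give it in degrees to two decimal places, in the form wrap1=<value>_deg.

open belt: β = asin((r2−r1)/C) = asin(-4/73) = -3.1411°
wrap1 = π − 2β = 186.2821°
wrap2 = π + 2β = 173.7179°

wrap1=186.28_deg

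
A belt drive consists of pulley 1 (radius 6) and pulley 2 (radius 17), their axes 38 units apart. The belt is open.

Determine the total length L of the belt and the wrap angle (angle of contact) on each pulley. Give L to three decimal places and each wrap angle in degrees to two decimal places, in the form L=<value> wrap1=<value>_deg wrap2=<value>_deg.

L=151.464 wrap1=146.35_deg wrap2=213.65_deg

open belt: β = asin((r2−r1)/C) = asin(11/38) = 16.8264°
wrap1 = π − 2β = 146.3471°
wrap2 = π + 2β = 213.6529°
tangent length = C·cosβ = 36.3731
L = r1·wrap1 + r2·wrap2 + 2·C·cosβ = 6·2.5542 + 17·3.7289 + 2·36.3731 = 151.4637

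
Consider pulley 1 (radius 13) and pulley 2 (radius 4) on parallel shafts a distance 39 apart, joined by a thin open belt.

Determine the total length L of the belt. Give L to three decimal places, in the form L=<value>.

L=133.493

open belt: β = asin((r2−r1)/C) = asin(-9/39) = -13.3424°
wrap1 = π − 2β = 206.6847°
wrap2 = π + 2β = 153.3153°
tangent length = C·cosβ = 37.9473
L = r1·wrap1 + r2·wrap2 + 2·C·cosβ = 13·3.6073 + 4·2.6759 + 2·37.9473 = 133.4934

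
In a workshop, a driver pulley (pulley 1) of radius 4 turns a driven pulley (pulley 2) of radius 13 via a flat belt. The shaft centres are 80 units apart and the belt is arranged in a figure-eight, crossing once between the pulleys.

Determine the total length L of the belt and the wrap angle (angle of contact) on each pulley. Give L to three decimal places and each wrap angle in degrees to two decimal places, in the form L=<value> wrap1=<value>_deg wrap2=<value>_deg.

crossed belt: β = asin((r1+r2)/C) = asin(17/80) = 12.2689°
wrap1 = wrap2 = π + 2β = 204.5378°
tangent length = C·cosβ = 78.1729
L = (r1+r2)·wrap + 2·C·cosβ = 17·3.5699 + 2·78.1729 = 217.0334

L=217.033 wrap1=204.54_deg wrap2=204.54_deg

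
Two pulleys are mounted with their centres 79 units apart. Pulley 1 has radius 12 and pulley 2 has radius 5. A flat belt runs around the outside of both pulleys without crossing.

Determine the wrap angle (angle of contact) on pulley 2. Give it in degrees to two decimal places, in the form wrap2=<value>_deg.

wrap2=169.83_deg

open belt: β = asin((r2−r1)/C) = asin(-7/79) = -5.0835°
wrap1 = π − 2β = 190.1670°
wrap2 = π + 2β = 169.8330°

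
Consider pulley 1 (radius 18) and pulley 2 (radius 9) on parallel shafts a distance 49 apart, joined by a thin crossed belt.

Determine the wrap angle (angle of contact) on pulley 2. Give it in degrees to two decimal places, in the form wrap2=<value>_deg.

wrap2=246.87_deg

crossed belt: β = asin((r1+r2)/C) = asin(27/49) = 33.4370°
wrap1 = wrap2 = π + 2β = 246.8741°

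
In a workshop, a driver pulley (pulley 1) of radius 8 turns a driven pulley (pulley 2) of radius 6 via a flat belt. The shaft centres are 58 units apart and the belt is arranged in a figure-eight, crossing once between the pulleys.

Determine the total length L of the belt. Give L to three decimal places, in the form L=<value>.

crossed belt: β = asin((r1+r2)/C) = asin(14/58) = 13.9680°
wrap1 = wrap2 = π + 2β = 207.9359°
tangent length = C·cosβ = 56.2850
L = (r1+r2)·wrap + 2·C·cosβ = 14·3.6292 + 2·56.2850 = 163.3783

L=163.378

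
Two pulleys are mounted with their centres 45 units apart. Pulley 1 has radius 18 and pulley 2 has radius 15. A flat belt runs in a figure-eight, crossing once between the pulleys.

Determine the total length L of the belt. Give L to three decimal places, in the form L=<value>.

crossed belt: β = asin((r1+r2)/C) = asin(33/45) = 47.1666°
wrap1 = wrap2 = π + 2β = 274.3331°
tangent length = C·cosβ = 30.5941
L = (r1+r2)·wrap + 2·C·cosβ = 33·4.7880 + 2·30.5941 = 219.1928

L=219.193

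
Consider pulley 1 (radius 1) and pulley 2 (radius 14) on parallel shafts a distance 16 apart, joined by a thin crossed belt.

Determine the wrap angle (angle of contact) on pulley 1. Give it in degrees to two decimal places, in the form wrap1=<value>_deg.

wrap1=319.27_deg

crossed belt: β = asin((r1+r2)/C) = asin(15/16) = 69.6359°
wrap1 = wrap2 = π + 2β = 319.2717°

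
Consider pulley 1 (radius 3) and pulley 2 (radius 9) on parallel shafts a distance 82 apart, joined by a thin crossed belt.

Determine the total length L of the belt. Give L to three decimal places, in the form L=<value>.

crossed belt: β = asin((r1+r2)/C) = asin(12/82) = 8.4150°
wrap1 = wrap2 = π + 2β = 196.8299°
tangent length = C·cosβ = 81.1172
L = (r1+r2)·wrap + 2·C·cosβ = 12·3.4353 + 2·81.1172 = 203.4584

L=203.458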